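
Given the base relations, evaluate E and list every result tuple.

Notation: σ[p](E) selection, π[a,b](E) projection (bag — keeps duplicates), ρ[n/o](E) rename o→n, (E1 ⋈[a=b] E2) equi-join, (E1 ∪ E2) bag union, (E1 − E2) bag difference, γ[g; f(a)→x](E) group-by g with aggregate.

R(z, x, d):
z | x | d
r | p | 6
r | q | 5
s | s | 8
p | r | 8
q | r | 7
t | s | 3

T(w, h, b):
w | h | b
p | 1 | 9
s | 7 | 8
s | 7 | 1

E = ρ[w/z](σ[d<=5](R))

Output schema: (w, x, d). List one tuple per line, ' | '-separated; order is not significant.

Row counts bottom-up:
  R → 6
  σ[d<=5](R) → 2
  ρ[w/z](σ[d<=5](R)) → 2

== RESULT ==
w | x | d
r | q | 5
t | s | 3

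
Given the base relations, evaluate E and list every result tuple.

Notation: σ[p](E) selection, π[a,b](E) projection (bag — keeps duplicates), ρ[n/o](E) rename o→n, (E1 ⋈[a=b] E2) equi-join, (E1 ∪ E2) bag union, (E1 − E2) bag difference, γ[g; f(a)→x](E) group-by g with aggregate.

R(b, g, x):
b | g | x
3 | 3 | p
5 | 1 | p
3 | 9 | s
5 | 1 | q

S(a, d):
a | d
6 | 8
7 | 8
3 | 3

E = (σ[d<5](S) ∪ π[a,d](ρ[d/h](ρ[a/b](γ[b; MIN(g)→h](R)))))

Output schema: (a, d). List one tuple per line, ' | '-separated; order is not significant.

Subexpression sizes:
  S → 3
  σ[d<5](S) → 1
  R → 4
  γ[b; MIN(g)→h](R) → 2
  ρ[a/b](γ[b; MIN(g)→h](R)) → 2
  ρ[d/h](ρ[a/b](γ[b; MIN(g)→h](R))) → 2
  π[a,d](ρ[d/h](ρ[a/b](γ[b; MIN(g)→h](R)))) → 2
  (σ[d<5](S) ∪ π[a,d](ρ[d/h](ρ[a/b](γ[b; MIN(g)→h](R))))) → 3

== RESULT ==
a | d
3 | 3
3 | 3
5 | 1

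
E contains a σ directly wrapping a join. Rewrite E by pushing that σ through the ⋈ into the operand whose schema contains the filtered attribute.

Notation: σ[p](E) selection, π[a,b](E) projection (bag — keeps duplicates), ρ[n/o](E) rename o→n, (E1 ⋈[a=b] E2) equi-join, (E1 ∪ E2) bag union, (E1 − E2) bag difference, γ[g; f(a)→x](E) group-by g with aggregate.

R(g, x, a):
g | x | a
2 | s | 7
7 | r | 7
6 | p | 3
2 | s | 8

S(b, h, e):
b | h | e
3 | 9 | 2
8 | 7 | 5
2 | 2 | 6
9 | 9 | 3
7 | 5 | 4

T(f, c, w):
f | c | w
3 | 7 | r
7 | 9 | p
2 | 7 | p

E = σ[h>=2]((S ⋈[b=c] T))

σ filters on h, owned by the left side.
E' = (σ[h>=2](S) ⋈[b=c] T)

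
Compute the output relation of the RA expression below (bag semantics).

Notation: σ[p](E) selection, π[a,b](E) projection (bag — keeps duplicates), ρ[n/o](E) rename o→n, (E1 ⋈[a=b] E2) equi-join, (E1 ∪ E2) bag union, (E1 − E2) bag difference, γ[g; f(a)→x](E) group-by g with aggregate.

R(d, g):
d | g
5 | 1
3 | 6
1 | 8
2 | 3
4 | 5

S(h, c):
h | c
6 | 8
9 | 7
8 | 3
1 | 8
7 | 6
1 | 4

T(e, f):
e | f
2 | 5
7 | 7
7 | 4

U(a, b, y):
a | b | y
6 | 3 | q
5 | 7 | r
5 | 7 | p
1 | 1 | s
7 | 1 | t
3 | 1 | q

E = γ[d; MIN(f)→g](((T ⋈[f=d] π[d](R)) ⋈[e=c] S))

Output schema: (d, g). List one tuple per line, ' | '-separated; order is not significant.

Row counts bottom-up:
  T → 3
  R → 5
  π[d](R) → 5
  (T ⋈[f=d] π[d](R)) → 2
  S → 6
  ((T ⋈[f=d] π[d](R)) ⋈[e=c] S) → 1
  γ[d; MIN(f)→g](((T ⋈[f=d] π[d](R)) ⋈[e=c] S)) → 1

== RESULT ==
d | g
4 | 4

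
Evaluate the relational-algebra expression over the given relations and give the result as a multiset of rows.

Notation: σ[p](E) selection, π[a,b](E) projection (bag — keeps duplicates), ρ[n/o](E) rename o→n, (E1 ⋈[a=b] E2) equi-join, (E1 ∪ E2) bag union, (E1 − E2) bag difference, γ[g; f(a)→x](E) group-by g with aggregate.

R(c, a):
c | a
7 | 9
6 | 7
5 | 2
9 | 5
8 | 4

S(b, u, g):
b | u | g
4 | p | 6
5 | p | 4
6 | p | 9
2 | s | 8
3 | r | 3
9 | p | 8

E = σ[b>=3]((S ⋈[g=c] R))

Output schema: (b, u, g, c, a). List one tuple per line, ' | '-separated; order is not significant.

Subexpression sizes:
  S → 6
  R → 5
  (S ⋈[g=c] R) → 4
  σ[b>=3]((S ⋈[g=c] R)) → 3

== RESULT ==
b | u | g | c | a
4 | p | 6 | 6 | 7
6 | p | 9 | 9 | 5
9 | p | 8 | 8 | 4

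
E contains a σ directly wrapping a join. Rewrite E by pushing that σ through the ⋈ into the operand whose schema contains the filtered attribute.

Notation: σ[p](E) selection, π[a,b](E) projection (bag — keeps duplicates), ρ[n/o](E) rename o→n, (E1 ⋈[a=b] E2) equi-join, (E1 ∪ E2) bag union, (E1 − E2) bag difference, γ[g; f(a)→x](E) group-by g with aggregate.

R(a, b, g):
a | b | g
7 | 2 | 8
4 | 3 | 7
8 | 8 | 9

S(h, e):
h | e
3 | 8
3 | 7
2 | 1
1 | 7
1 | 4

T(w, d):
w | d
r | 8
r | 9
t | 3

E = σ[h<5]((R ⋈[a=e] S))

σ filters on h, owned by the right side.
E' = (R ⋈[a=e] σ[h<5](S))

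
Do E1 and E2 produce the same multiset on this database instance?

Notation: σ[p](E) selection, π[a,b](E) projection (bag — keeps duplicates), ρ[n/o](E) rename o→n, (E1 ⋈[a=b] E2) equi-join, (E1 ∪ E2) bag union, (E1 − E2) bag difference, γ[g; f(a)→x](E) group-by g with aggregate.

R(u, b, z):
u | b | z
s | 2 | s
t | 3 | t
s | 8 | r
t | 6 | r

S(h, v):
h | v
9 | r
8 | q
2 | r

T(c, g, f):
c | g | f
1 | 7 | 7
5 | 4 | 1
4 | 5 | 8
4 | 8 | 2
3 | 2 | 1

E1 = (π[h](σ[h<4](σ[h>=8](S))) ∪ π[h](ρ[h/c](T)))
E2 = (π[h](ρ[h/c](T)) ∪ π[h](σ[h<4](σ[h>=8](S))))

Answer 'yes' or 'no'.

E1 per-node cardinality:
  S → 3
  σ[h>=8](S) → 2
  σ[h<4](σ[h>=8](S)) → 0
  π[h](σ[h<4](σ[h>=8](S))) → 0
  T → 5
  ρ[h/c](T) → 5
  π[h](ρ[h/c](T)) → 5
  (π[h](σ[h<4](σ[h>=8](S))) ∪ π[h](ρ[h/c](T))) → 5
E2 per-node cardinality:
  T → 5
  ρ[h/c](T) → 5
  π[h](ρ[h/c](T)) → 5
  S → 3
  σ[h>=8](S) → 2
  σ[h<4](σ[h>=8](S)) → 0
  π[h](σ[h<4](σ[h>=8](S))) → 0
  (π[h](ρ[h/c](T)) ∪ π[h](σ[h<4](σ[h>=8](S)))) → 5

E1 and E2 produce the same multiset:
h
1
3
4
4
5

yes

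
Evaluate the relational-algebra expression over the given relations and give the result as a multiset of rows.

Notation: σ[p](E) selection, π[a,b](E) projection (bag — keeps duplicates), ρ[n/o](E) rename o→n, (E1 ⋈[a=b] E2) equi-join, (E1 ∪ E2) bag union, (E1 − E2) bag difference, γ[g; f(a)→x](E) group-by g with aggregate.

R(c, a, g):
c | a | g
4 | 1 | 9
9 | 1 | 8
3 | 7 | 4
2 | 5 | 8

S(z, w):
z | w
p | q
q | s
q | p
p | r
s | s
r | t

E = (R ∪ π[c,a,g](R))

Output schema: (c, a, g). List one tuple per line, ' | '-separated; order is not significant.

Stepwise |·|:
  R → 4
  R → 4
  π[c,a,g](R) → 4
  (R ∪ π[c,a,g](R)) → 8

== RESULT ==
c | a | g
2 | 5 | 8
2 | 5 | 8
3 | 7 | 4
3 | 7 | 4
4 | 1 | 9
4 | 1 | 9
9 | 1 | 8
9 | 1 | 8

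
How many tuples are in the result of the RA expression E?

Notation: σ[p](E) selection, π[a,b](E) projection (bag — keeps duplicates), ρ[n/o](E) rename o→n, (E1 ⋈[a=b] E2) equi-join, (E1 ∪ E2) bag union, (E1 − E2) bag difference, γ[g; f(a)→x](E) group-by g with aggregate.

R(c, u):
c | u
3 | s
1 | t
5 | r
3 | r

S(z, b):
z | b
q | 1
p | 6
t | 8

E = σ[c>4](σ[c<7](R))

Row counts bottom-up:
  R → 4
  σ[c<7](R) → 4
  σ[c>4](σ[c<7](R)) → 1

|E| = 1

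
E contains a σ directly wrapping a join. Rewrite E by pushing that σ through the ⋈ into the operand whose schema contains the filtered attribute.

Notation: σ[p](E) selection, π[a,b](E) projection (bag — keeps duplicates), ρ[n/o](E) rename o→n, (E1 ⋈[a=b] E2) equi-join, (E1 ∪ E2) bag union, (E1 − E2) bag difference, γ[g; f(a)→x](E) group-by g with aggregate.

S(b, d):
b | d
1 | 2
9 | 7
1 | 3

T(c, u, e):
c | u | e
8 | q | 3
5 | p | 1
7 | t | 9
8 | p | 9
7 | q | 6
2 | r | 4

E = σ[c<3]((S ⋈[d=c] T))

σ filters on c, owned by the right side.
E' = (S ⋈[d=c] σ[c<3](T))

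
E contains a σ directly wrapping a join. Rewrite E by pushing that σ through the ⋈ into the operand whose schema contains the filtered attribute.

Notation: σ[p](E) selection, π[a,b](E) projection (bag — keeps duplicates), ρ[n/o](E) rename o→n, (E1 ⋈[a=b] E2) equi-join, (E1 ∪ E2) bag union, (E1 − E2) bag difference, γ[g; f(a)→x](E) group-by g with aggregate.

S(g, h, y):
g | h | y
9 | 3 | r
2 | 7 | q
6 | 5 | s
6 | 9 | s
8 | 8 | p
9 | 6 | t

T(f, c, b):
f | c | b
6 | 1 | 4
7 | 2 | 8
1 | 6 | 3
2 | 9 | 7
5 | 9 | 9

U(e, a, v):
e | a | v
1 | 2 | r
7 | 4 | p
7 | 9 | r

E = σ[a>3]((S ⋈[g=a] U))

σ filters on a, owned by the right side.
E' = (S ⋈[g=a] σ[a>3](U))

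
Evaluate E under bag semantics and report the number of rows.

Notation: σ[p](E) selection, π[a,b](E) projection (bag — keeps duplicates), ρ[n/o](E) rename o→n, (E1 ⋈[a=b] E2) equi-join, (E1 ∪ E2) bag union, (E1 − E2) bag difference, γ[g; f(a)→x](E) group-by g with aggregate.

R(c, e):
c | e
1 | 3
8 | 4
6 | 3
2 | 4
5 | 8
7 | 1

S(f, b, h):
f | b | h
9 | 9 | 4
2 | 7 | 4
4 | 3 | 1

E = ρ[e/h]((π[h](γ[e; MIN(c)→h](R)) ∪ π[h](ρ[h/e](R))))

Per-node cardinality:
  R → 6
  γ[e; MIN(c)→h](R) → 4
  π[h](γ[e; MIN(c)→h](R)) → 4
  R → 6
  ρ[h/e](R) → 6
  π[h](ρ[h/e](R)) → 6
  (π[h](γ[e; MIN(c)→h](R)) ∪ π[h](ρ[h/e](R))) → 10
  ρ[e/h]((π[h](γ[e; MIN(c)→h](R)) ∪ π[h](ρ[h/e](R)))) → 10

|E| = 10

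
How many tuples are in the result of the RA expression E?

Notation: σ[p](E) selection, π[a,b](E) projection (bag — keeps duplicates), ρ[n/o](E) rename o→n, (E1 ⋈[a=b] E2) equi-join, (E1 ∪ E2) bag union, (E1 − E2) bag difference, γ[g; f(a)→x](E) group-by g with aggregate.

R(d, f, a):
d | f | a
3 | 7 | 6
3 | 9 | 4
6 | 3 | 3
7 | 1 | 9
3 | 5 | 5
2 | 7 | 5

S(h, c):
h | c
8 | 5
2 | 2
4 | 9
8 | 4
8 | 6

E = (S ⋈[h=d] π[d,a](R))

Subexpression sizes:
  S → 5
  R → 6
  π[d,a](R) → 6
  (S ⋈[h=d] π[d,a](R)) → 1

|E| = 1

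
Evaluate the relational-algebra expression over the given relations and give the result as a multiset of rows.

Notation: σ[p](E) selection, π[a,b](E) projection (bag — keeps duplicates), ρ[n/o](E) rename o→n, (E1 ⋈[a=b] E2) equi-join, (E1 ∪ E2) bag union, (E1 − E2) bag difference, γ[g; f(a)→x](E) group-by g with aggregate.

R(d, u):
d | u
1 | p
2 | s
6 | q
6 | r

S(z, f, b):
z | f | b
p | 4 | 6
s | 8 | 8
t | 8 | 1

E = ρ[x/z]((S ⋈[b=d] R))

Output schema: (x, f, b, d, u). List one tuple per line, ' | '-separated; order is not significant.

Subexpression sizes:
  S → 3
  R → 4
  (S ⋈[b=d] R) → 3
  ρ[x/z]((S ⋈[b=d] R)) → 3

== RESULT ==
x | f | b | d | u
p | 4 | 6 | 6 | q
p | 4 | 6 | 6 | r
t | 8 | 1 | 1 | p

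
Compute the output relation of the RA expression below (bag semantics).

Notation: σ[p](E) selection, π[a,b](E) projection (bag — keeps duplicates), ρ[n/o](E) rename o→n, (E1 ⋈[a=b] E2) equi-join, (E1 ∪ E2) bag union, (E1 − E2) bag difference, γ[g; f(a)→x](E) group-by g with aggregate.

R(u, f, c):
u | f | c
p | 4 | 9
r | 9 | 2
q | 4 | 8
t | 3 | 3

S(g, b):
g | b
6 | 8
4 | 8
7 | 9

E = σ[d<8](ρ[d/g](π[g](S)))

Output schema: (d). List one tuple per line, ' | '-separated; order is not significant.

Stepwise |·|:
  S → 3
  π[g](S) → 3
  ρ[d/g](π[g](S)) → 3
  σ[d<8](ρ[d/g](π[g](S))) → 3

== RESULT ==
d
4
6
7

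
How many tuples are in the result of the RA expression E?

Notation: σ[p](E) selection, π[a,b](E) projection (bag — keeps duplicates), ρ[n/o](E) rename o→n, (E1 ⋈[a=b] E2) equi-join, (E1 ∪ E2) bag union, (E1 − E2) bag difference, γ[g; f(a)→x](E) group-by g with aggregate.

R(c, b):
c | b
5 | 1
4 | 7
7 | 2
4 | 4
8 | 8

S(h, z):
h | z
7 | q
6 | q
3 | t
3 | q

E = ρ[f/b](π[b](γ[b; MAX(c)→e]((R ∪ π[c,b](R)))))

Per-node cardinality:
  R → 5
  R → 5
  π[c,b](R) → 5
  (R ∪ π[c,b](R)) → 10
  γ[b; MAX(c)→e]((R ∪ π[c,b](R))) → 5
  π[b](γ[b; MAX(c)→e]((R ∪ π[c,b](R)))) → 5
  ρ[f/b](π[b](γ[b; MAX(c)→e]((R ∪ π[c,b](R))))) → 5

|E| = 5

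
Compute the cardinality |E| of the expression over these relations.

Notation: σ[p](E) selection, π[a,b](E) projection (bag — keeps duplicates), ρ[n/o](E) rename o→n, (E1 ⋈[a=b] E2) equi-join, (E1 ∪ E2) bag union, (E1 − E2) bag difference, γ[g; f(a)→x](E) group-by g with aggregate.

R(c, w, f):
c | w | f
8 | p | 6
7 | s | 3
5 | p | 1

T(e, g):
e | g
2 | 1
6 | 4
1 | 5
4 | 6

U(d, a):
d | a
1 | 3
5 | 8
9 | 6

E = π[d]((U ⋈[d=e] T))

Stepwise |·|:
  U → 3
  T → 4
  (U ⋈[d=e] T) → 1
  π[d]((U ⋈[d=e] T)) → 1

|E| = 1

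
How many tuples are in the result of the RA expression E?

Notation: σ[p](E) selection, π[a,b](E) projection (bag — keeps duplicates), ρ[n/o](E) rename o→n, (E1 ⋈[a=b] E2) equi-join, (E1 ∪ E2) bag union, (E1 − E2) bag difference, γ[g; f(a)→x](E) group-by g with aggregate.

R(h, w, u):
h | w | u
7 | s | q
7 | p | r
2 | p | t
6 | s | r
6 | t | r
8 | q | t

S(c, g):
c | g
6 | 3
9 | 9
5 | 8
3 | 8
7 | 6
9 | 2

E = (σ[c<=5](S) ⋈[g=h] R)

Per-node cardinality:
  S → 6
  σ[c<=5](S) → 2
  R → 6
  (σ[c<=5](S) ⋈[g=h] R) → 2

|E| = 2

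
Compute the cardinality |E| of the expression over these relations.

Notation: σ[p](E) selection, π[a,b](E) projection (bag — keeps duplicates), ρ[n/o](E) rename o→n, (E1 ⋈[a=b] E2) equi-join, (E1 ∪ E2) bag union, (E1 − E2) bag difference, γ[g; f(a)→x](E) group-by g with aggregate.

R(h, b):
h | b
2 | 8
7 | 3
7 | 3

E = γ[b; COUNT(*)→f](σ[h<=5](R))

Stepwise |·|:
  R → 3
  σ[h<=5](R) → 1
  γ[b; COUNT(*)→f](σ[h<=5](R)) → 1

|E| = 1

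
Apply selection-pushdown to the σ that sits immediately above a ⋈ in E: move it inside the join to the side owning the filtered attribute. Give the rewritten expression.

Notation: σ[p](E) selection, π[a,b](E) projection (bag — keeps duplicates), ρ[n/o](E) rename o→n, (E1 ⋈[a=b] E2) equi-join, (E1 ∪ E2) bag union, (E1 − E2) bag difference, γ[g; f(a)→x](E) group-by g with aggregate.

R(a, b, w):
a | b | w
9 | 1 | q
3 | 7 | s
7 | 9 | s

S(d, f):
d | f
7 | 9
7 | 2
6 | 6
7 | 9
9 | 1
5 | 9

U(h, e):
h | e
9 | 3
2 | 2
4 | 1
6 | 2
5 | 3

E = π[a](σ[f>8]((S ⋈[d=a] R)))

σ filters on f, owned by the left side.
E' = π[a]((σ[f>8](S) ⋈[d=a] R))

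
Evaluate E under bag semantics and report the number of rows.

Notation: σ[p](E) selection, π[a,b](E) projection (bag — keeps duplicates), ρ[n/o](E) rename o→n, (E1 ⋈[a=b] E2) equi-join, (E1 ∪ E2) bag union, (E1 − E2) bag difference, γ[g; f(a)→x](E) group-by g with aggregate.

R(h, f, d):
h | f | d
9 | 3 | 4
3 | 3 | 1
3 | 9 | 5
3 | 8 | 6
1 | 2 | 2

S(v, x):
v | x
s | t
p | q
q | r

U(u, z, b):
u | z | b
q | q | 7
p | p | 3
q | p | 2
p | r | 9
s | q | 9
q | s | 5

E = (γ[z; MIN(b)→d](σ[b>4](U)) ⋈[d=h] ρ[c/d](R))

Stepwise |·|:
  U → 6
  σ[b>4](U) → 4
  γ[z; MIN(b)→d](σ[b>4](U)) → 3
  R → 5
  ρ[c/d](R) → 5
  (γ[z; MIN(b)→d](σ[b>4](U)) ⋈[d=h] ρ[c/d](R)) → 1

|E| = 1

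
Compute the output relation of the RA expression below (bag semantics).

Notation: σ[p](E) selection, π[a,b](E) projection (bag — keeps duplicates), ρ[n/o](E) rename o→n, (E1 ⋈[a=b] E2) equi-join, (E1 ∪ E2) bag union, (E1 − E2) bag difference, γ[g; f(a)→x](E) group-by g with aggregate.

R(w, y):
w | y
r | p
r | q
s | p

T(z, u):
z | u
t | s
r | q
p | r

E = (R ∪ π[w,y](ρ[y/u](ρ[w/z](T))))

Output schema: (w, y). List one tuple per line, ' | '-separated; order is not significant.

Subexpression sizes:
  R → 3
  T → 3
  ρ[w/z](T) → 3
  ρ[y/u](ρ[w/z](T)) → 3
  π[w,y](ρ[y/u](ρ[w/z](T))) → 3
  (R ∪ π[w,y](ρ[y/u](ρ[w/z](T)))) → 6

== RESULT ==
w | y
p | r
r | p
r | q
r | q
s | p
t | s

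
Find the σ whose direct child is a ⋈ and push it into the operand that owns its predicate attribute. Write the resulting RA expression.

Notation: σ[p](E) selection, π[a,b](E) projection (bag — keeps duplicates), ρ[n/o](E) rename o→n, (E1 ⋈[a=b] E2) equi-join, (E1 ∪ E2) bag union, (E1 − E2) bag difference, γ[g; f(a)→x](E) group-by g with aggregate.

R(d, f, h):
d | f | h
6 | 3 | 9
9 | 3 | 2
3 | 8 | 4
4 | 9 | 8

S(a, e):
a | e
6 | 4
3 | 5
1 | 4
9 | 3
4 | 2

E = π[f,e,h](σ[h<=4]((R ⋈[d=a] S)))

σ filters on h, owned by the left side.
E' = π[f,e,h]((σ[h<=4](R) ⋈[d=a] S))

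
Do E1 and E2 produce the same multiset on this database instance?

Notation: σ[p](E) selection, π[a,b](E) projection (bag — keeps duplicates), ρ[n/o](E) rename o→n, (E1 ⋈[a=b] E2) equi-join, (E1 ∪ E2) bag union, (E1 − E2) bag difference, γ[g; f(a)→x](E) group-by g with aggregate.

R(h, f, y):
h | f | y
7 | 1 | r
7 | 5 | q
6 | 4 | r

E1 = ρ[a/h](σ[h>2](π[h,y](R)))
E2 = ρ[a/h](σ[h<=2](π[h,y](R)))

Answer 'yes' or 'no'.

E1 row counts bottom-up:
  R → 3
  π[h,y](R) → 3
  σ[h>2](π[h,y](R)) → 3
  ρ[a/h](σ[h>2](π[h,y](R))) → 3
E2 row counts bottom-up:
  R → 3
  π[h,y](R) → 3
  σ[h<=2](π[h,y](R)) → 0
  ρ[a/h](σ[h<=2](π[h,y](R))) → 0

E1 result:
a | y
6 | r
7 | q
7 | r
E2 result:
a | y
(0 rows)
Witness: (7, 'r') appears 1× in E1 but 0× in E2.

no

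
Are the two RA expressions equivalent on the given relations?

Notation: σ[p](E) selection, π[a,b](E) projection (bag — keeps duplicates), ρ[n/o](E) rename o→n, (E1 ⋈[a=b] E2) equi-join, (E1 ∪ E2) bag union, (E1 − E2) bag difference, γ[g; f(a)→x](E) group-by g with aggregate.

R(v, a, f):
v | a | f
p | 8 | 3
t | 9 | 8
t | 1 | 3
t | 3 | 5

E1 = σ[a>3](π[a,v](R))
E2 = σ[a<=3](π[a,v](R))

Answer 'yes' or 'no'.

E1 stepwise |·|:
  R → 4
  π[a,v](R) → 4
  σ[a>3](π[a,v](R)) → 2
E2 stepwise |·|:
  R → 4
  π[a,v](R) → 4
  σ[a<=3](π[a,v](R)) → 2

E1 result:
a | v
8 | p
9 | t
E2 result:
a | v
1 | t
3 | t
Witness: (3, 't') appears 0× in E1 but 1× in E2.

no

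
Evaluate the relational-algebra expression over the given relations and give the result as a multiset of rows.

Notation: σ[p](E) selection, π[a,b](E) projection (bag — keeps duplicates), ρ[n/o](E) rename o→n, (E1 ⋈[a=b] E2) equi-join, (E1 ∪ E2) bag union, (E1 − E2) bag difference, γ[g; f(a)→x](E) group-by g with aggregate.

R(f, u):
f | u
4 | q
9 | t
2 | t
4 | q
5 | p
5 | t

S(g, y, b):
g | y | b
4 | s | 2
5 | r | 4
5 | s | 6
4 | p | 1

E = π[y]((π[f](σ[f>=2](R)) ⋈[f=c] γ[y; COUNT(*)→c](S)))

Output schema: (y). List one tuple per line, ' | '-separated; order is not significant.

Subexpression sizes:
  R → 6
  σ[f>=2](R) → 6
  π[f](σ[f>=2](R)) → 6
  S → 4
  γ[y; COUNT(*)→c](S) → 3
  (π[f](σ[f>=2](R)) ⋈[f=c] γ[y; COUNT(*)→c](S)) → 1
  π[y]((π[f](σ[f>=2](R)) ⋈[f=c] γ[y; COUNT(*)→c](S))) → 1

== RESULT ==
y
s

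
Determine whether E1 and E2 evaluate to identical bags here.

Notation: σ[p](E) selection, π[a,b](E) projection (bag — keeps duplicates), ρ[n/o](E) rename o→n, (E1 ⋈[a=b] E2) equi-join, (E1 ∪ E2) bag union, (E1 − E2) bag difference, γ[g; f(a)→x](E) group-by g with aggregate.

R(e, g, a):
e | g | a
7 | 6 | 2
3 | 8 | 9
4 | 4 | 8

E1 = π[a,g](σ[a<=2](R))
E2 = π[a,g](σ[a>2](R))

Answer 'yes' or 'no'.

E1 stepwise |·|:
  R → 3
  σ[a<=2](R) → 1
  π[a,g](σ[a<=2](R)) → 1
E2 stepwise |·|:
  R → 3
  σ[a>2](R) → 2
  π[a,g](σ[a>2](R)) → 2

E1 result:
a | g
2 | 6
E2 result:
a | g
8 | 4
9 | 8
Witness: (8, 4) appears 0× in E1 but 1× in E2.

no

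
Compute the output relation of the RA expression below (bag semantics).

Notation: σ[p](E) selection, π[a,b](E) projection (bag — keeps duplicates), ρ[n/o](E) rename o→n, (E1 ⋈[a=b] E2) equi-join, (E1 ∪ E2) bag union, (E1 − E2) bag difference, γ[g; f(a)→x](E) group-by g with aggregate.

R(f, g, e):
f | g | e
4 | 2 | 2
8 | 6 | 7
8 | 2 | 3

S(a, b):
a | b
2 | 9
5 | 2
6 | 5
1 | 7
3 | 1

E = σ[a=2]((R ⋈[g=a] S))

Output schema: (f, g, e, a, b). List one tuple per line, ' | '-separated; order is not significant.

Stepwise |·|:
  R → 3
  S → 5
  (R ⋈[g=a] S) → 3
  σ[a=2]((R ⋈[g=a] S)) → 2

== RESULT ==
f | g | e | a | b
4 | 2 | 2 | 2 | 9
8 | 2 | 3 | 2 | 9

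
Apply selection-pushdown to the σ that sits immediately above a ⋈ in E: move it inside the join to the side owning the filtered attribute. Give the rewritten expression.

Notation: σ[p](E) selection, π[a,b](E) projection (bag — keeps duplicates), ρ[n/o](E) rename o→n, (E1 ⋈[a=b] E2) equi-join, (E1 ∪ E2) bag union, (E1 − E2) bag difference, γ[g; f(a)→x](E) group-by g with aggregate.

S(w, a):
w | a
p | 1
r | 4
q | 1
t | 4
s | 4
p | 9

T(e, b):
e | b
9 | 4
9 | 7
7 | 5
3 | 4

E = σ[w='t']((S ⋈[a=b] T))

σ filters on w, owned by the left side.
E' = (σ[w='t'](S) ⋈[a=b] T)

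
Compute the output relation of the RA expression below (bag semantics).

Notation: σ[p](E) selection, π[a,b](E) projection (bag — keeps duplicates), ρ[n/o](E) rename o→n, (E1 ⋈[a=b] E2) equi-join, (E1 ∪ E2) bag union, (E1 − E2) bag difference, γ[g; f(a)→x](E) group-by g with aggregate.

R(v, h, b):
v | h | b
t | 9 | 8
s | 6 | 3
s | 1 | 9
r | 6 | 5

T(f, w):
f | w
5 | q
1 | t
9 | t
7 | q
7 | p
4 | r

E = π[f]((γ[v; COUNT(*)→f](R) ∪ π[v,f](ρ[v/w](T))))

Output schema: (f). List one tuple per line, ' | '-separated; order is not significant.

Stepwise |·|:
  R → 4
  γ[v; COUNT(*)→f](R) → 3
  T → 6
  ρ[v/w](T) → 6
  π[v,f](ρ[v/w](T)) → 6
  (γ[v; COUNT(*)→f](R) ∪ π[v,f](ρ[v/w](T))) → 9
  π[f]((γ[v; COUNT(*)→f](R) ∪ π[v,f](ρ[v/w](T)))) → 9

== RESULT ==
f
1
1
1
2
4
5
7
7
9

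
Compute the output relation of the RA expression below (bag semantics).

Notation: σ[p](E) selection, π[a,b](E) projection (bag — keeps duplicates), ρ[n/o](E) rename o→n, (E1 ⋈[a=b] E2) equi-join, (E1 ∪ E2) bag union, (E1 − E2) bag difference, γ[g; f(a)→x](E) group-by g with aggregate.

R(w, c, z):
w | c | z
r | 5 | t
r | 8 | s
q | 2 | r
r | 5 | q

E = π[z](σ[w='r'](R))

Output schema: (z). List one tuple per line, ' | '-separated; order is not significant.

Per-node cardinality:
  R → 4
  σ[w='r'](R) → 3
  π[z](σ[w='r'](R)) → 3

== RESULT ==
z
q
s
t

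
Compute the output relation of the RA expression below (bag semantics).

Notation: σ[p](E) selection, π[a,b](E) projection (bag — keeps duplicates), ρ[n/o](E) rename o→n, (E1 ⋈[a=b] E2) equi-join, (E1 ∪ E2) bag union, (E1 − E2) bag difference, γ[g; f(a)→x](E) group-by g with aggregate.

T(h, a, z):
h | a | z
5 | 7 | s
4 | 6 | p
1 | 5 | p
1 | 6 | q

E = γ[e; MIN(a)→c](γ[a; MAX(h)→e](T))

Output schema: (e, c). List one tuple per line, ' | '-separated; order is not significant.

Per-node cardinality:
  T → 4
  γ[a; MAX(h)→e](T) → 3
  γ[e; MIN(a)→c](γ[a; MAX(h)→e](T)) → 3

== RESULT ==
e | c
1 | 5
4 | 6
5 | 7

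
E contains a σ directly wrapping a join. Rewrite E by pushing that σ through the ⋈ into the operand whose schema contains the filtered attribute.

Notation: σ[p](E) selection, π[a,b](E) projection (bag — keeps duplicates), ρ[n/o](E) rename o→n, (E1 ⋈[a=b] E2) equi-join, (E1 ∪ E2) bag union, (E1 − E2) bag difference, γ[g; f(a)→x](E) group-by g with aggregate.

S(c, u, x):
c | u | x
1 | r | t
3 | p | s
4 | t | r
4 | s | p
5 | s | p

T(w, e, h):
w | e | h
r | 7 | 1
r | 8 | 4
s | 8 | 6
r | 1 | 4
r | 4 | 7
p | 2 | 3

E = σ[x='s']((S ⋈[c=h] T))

σ filters on x, owned by the left side.
E' = (σ[x='s'](S) ⋈[c=h] T)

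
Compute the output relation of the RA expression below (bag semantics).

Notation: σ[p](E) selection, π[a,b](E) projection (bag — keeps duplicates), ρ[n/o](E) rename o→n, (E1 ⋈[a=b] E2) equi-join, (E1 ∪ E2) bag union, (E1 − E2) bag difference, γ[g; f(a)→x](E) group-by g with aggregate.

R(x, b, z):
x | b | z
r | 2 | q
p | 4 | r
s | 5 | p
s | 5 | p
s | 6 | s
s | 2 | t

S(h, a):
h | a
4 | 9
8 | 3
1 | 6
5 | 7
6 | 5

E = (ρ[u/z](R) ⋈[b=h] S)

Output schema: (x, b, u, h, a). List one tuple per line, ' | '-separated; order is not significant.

Per-node cardinality:
  R → 6
  ρ[u/z](R) → 6
  S → 5
  (ρ[u/z](R) ⋈[b=h] S) → 4

== RESULT ==
x | b | u | h | a
p | 4 | r | 4 | 9
s | 5 | p | 5 | 7
s | 5 | p | 5 | 7
s | 6 | s | 6 | 5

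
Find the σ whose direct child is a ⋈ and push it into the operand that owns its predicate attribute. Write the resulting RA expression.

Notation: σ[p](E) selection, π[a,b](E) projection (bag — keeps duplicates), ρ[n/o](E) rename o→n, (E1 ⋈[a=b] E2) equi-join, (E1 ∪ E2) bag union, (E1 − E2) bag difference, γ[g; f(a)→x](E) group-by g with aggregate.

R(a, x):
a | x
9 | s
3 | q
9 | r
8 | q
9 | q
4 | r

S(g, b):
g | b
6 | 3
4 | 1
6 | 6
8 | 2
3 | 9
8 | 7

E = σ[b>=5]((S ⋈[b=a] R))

σ filters on b, owned by the left side.
E' = (σ[b>=5](S) ⋈[b=a] R)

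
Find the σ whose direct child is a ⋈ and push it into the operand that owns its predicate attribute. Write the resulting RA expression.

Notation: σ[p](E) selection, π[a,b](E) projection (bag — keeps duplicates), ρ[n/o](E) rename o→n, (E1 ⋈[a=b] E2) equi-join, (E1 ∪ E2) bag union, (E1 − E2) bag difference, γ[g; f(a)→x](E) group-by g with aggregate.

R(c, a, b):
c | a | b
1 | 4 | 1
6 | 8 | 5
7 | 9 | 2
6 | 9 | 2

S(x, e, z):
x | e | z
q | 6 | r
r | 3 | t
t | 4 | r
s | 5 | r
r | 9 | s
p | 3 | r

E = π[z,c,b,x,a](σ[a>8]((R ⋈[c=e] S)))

σ filters on a, owned by the left side.
E' = π[z,c,b,x,a]((σ[a>8](R) ⋈[c=e] S))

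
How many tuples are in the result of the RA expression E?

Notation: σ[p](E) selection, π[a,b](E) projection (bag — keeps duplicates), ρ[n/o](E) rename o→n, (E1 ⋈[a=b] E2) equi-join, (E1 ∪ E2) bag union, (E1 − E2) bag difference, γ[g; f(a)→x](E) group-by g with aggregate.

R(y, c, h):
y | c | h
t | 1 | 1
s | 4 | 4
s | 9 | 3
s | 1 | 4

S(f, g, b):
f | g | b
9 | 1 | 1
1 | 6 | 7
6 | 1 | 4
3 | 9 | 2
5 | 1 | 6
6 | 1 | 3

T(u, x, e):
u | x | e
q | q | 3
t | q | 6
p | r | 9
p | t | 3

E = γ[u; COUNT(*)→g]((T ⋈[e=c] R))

Row counts bottom-up:
  T → 4
  R → 4
  (T ⋈[e=c] R) → 1
  γ[u; COUNT(*)→g]((T ⋈[e=c] R)) → 1

|E| = 1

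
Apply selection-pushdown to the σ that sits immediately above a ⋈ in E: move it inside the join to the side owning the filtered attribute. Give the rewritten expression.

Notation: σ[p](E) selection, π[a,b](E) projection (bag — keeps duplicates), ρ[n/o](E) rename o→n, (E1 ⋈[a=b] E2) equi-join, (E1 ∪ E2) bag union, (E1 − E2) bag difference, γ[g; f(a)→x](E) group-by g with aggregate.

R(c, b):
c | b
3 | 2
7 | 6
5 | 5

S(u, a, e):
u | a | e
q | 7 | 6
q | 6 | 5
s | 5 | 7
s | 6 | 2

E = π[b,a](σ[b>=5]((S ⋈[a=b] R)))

σ filters on b, owned by the right side.
E' = π[b,a]((S ⋈[a=b] σ[b>=5](R)))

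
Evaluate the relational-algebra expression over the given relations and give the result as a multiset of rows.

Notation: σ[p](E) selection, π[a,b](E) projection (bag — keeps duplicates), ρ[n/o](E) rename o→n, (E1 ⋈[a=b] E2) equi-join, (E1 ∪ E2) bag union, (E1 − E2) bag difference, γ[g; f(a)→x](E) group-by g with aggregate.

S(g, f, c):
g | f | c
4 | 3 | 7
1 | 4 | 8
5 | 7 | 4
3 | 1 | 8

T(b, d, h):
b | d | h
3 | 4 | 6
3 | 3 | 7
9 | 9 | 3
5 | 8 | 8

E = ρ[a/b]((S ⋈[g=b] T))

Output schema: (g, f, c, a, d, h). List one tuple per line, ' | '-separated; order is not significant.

Subexpression sizes:
  S → 4
  T → 4
  (S ⋈[g=b] T) → 3
  ρ[a/b]((S ⋈[g=b] T)) → 3

== RESULT ==
g | f | c | a | d | h
3 | 1 | 8 | 3 | 3 | 7
3 | 1 | 8 | 3 | 4 | 6
5 | 7 | 4 | 5 | 8 | 8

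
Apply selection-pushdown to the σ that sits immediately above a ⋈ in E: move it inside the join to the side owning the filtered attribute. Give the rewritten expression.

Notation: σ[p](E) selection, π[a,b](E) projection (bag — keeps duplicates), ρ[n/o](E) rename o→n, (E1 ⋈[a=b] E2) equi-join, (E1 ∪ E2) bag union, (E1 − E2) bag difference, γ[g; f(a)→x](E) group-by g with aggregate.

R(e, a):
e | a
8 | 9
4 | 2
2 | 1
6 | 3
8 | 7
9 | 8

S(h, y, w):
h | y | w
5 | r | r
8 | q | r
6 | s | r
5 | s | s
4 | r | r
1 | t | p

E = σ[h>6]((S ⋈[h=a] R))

σ filters on h, owned by the left side.
E' = (σ[h>6](S) ⋈[h=a] R)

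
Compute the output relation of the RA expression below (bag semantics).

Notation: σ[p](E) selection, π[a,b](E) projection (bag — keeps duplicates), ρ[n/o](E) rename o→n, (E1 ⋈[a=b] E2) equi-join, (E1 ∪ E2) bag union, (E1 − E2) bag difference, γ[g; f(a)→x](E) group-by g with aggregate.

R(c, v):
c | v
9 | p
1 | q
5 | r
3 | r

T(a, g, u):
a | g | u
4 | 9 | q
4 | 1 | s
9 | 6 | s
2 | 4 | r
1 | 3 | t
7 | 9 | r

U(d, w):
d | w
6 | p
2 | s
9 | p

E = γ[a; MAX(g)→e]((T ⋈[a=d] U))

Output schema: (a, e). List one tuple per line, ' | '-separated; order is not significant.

Subexpression sizes:
  T → 6
  U → 3
  (T ⋈[a=d] U) → 2
  γ[a; MAX(g)→e]((T ⋈[a=d] U)) → 2

== RESULT ==
a | e
2 | 4
9 | 6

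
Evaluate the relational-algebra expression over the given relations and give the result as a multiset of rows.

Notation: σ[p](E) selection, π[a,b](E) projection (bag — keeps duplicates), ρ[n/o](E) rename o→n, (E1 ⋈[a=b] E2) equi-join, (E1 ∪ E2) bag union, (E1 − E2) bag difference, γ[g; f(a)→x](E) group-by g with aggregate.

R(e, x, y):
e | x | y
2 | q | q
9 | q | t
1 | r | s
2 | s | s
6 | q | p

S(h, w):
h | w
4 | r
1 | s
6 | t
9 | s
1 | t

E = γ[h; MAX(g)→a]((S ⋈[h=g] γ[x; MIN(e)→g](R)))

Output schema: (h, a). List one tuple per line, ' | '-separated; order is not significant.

Stepwise |·|:
  S → 5
  R → 5
  γ[x; MIN(e)→g](R) → 3
  (S ⋈[h=g] γ[x; MIN(e)→g](R)) → 2
  γ[h; MAX(g)→a]((S ⋈[h=g] γ[x; MIN(e)→g](R))) → 1

== RESULT ==
h | a
1 | 1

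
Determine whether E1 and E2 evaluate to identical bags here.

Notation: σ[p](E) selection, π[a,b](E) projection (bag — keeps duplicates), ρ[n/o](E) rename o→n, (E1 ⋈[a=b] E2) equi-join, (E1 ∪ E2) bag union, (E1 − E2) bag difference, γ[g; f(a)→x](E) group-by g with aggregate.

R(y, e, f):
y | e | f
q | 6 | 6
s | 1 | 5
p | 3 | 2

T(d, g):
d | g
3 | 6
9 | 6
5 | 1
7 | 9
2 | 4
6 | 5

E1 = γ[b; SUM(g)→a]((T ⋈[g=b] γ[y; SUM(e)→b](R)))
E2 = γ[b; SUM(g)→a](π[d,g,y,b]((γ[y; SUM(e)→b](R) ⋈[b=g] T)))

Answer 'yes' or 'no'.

E1 subexpression sizes:
  T → 6
  R → 3
  γ[y; SUM(e)→b](R) → 3
  (T ⋈[g=b] γ[y; SUM(e)→b](R)) → 3
  γ[b; SUM(g)→a]((T ⋈[g=b] γ[y; SUM(e)→b](R))) → 2
E2 subexpression sizes:
  R → 3
  γ[y; SUM(e)→b](R) → 3
  T → 6
  (γ[y; SUM(e)→b](R) ⋈[b=g] T) → 3
  π[d,g,y,b]((γ[y; SUM(e)→b](R) ⋈[b=g] T)) → 3
  γ[b; SUM(g)→a](π[d,g,y,b]((γ[y; SUM(e)→b](R) ⋈[b=g] T))) → 2

E1 and E2 produce the same multiset:
b | a
1 | 1
6 | 12

yes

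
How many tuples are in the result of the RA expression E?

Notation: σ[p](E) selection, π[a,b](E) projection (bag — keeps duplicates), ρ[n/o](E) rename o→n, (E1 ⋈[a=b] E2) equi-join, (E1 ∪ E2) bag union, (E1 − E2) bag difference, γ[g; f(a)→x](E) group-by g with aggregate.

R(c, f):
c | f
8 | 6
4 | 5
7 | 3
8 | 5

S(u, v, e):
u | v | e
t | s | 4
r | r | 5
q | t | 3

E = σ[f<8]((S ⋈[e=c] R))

Subexpression sizes:
  S → 3
  R → 4
  (S ⋈[e=c] R) → 1
  σ[f<8]((S ⋈[e=c] R)) → 1

|E| = 1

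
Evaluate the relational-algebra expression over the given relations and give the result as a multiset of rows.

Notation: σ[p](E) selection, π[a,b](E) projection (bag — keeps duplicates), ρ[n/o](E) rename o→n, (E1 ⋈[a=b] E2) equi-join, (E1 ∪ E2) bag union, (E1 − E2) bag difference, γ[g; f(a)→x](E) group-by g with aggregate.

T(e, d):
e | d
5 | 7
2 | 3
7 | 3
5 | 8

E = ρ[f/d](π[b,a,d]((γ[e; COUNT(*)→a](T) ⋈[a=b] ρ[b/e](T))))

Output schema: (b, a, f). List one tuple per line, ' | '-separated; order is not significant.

Subexpression sizes:
  T → 4
  γ[e; COUNT(*)→a](T) → 3
  T → 4
  ρ[b/e](T) → 4
  (γ[e; COUNT(*)→a](T) ⋈[a=b] ρ[b/e](T)) → 1
  π[b,a,d]((γ[e; COUNT(*)→a](T) ⋈[a=b] ρ[b/e](T))) → 1
  ρ[f/d](π[b,a,d]((γ[e; COUNT(*)→a](T) ⋈[a=b] ρ[b/e](T)))) → 1

== RESULT ==
b | a | f
2 | 2 | 3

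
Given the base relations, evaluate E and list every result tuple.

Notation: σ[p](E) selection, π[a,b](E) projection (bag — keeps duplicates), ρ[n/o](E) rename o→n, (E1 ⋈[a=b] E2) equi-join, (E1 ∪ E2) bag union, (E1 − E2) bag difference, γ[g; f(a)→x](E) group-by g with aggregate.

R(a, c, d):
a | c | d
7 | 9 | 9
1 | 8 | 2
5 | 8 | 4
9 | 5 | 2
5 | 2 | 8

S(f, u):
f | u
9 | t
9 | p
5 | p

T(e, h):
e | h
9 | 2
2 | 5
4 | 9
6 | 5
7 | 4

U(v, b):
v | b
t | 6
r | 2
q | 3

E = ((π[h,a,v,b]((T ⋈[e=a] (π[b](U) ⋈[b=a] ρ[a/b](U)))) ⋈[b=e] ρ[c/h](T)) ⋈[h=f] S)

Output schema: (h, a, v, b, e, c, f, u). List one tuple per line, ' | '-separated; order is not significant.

Row counts bottom-up:
  T → 5
  U → 3
  π[b](U) → 3
  U → 3
  ρ[a/b](U) → 3
  (π[b](U) ⋈[b=a] ρ[a/b](U)) → 3
  (T ⋈[e=a] (π[b](U) ⋈[b=a] ρ[a/b](U))) → 2
  π[h,a,v,b]((T ⋈[e=a] (π[b](U) ⋈[b=a] ρ[a/b](U)))) → 2
  T → 5
  ρ[c/h](T) → 5
  (π[h,a,v,b]((T ⋈[e=a] (π[b](U) ⋈[b=a] ρ[a/b](U)))) ⋈[b=e] ρ[c/h](T)) → 2
  S → 3
  ((π[h,a,v,b]((T ⋈[e=a] (π[b](U) ⋈[b=a] ρ[a/b](U)))) ⋈[b=e] ρ[c/h](T)) ⋈[h=f] S) → 2

== RESULT ==
h | a | v | b | e | c | f | u
5 | 2 | r | 2 | 2 | 5 | 5 | p
5 | 6 | t | 6 | 6 | 5 | 5 | p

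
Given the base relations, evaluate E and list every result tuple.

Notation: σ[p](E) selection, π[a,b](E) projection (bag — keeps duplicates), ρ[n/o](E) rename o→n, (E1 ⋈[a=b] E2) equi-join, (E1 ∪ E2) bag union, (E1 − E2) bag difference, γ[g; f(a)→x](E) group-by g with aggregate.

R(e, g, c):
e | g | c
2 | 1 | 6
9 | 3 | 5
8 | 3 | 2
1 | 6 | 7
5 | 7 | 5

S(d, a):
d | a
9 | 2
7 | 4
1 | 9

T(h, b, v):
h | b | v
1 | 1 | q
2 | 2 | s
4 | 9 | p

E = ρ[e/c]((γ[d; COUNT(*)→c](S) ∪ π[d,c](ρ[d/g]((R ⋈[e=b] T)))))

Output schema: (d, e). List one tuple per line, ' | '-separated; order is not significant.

Per-node cardinality:
  S → 3
  γ[d; COUNT(*)→c](S) → 3
  R → 5
  T → 3
  (R ⋈[e=b] T) → 3
  ρ[d/g]((R ⋈[e=b] T)) → 3
  π[d,c](ρ[d/g]((R ⋈[e=b] T))) → 3
  (γ[d; COUNT(*)→c](S) ∪ π[d,c](ρ[d/g]((R ⋈[e=b] T)))) → 6
  ρ[e/c]((γ[d; COUNT(*)→c](S) ∪ π[d,c](ρ[d/g]((R ⋈[e=b] T))))) → 6

== RESULT ==
d | e
1 | 1
1 | 6
3 | 5
6 | 7
7 | 1
9 | 1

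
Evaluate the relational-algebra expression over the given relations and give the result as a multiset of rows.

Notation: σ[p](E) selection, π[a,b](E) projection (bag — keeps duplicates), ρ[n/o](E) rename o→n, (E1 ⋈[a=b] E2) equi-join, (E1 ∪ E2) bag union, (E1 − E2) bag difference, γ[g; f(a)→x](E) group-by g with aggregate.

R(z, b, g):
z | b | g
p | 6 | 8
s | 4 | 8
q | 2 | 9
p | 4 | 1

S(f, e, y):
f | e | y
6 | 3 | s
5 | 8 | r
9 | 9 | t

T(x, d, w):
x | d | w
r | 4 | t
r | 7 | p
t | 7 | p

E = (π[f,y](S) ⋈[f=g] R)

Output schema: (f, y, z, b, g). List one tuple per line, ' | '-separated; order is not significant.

Stepwise |·|:
  S → 3
  π[f,y](S) → 3
  R → 4
  (π[f,y](S) ⋈[f=g] R) → 1

== RESULT ==
f | y | z | b | g
9 | t | q | 2 | 9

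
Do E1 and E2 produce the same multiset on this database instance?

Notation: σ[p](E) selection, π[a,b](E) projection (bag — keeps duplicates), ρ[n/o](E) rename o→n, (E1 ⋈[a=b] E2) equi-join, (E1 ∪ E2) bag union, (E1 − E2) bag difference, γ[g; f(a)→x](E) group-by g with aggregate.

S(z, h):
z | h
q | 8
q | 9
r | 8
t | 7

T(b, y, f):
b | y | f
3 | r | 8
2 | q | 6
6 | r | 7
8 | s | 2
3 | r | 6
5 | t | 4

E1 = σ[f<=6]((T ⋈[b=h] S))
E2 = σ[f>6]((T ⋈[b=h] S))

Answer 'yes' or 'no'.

E1 per-node cardinality:
  T → 6
  S → 4
  (T ⋈[b=h] S) → 2
  σ[f<=6]((T ⋈[b=h] S)) → 2
E2 per-node cardinality:
  T → 6
  S → 4
  (T ⋈[b=h] S) → 2
  σ[f>6]((T ⋈[b=h] S)) → 0

E1 result:
b | y | f | z | h
8 | s | 2 | q | 8
8 | s | 2 | r | 8
E2 result:
b | y | f | z | h
(0 rows)
Witness: (8, 's', 2, 'q', 8) appears 1× in E1 but 0× in E2.

no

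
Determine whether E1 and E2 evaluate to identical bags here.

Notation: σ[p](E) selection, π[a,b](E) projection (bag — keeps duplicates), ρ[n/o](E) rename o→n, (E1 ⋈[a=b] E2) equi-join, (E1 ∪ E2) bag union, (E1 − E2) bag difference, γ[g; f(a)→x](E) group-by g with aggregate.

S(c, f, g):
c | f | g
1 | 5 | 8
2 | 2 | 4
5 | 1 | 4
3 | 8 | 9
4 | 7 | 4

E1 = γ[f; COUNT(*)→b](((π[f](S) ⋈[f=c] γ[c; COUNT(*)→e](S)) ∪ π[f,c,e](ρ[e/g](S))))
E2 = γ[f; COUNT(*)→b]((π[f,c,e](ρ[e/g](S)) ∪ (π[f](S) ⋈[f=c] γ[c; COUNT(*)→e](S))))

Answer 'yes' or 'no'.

E1 row counts bottom-up:
  S → 5
  π[f](S) → 5
  S → 5
  γ[c; COUNT(*)→e](S) → 5
  (π[f](S) ⋈[f=c] γ[c; COUNT(*)→e](S)) → 3
  S → 5
  ρ[e/g](S) → 5
  π[f,c,e](ρ[e/g](S)) → 5
  ((π[f](S) ⋈[f=c] γ[c; COUNT(*)→e](S)) ∪ π[f,c,e](ρ[e/g](S))) → 8
  γ[f; COUNT(*)→b](((π[f](S) ⋈[f=c] γ[c; COUNT(*)→e](S)) ∪ π[f,c,e](ρ[e/g](S)))) → 5
E2 row counts bottom-up:
  S → 5
  ρ[e/g](S) → 5
  π[f,c,e](ρ[e/g](S)) → 5
  S → 5
  π[f](S) → 5
  S → 5
  γ[c; COUNT(*)→e](S) → 5
  (π[f](S) ⋈[f=c] γ[c; COUNT(*)→e](S)) → 3
  (π[f,c,e](ρ[e/g](S)) ∪ (π[f](S) ⋈[f=c] γ[c; COUNT(*)→e](S))) → 8
  γ[f; COUNT(*)→b]((π[f,c,e](ρ[e/g](S)) ∪ (π[f](S) ⋈[f=c] γ[c; COUNT(*)→e](S)))) → 5

E1 and E2 produce the same multiset:
f | b
1 | 2
2 | 2
5 | 2
7 | 1
8 | 1

yes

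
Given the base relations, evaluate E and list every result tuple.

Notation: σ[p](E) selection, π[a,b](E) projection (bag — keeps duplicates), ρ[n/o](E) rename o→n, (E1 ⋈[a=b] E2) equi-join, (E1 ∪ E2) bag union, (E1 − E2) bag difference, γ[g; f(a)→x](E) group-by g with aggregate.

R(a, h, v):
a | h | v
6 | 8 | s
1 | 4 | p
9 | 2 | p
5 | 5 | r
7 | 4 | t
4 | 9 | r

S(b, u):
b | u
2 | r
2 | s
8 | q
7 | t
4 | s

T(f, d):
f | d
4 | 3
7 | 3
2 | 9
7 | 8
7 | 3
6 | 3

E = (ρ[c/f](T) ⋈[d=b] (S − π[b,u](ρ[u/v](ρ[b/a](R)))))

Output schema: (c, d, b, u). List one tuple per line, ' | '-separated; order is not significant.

Stepwise |·|:
  T → 6
  ρ[c/f](T) → 6
  S → 5
  R → 6
  ρ[b/a](R) → 6
  ρ[u/v](ρ[b/a](R)) → 6
  π[b,u](ρ[u/v](ρ[b/a](R))) → 6
  (S − π[b,u](ρ[u/v](ρ[b/a](R)))) → 4
  (ρ[c/f](T) ⋈[d=b] (S − π[b,u](ρ[u/v](ρ[b/a](R))))) → 1

== RESULT ==
c | d | b | u
7 | 8 | 8 | q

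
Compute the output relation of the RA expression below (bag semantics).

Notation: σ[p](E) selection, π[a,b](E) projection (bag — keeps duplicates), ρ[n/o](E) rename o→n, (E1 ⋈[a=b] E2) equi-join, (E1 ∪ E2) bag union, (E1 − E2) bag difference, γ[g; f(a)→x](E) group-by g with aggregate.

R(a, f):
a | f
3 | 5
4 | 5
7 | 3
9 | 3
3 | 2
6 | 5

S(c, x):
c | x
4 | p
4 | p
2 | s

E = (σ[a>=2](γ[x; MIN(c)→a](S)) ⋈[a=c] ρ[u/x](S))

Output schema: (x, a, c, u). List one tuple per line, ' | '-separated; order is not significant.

Per-node cardinality:
  S → 3
  γ[x; MIN(c)→a](S) → 2
  σ[a>=2](γ[x; MIN(c)→a](S)) → 2
  S → 3
  ρ[u/x](S) → 3
  (σ[a>=2](γ[x; MIN(c)→a](S)) ⋈[a=c] ρ[u/x](S)) → 3

== RESULT ==
x | a | c | u
p | 4 | 4 | p
p | 4 | 4 | p
s | 2 | 2 | s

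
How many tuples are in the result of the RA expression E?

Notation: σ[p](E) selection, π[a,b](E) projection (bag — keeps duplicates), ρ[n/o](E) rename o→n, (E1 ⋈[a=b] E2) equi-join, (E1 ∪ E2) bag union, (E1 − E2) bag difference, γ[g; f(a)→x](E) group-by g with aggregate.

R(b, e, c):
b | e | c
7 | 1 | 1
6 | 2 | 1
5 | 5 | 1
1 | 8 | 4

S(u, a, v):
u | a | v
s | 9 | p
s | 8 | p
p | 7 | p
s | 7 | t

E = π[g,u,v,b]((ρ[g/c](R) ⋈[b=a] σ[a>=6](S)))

Stepwise |·|:
  R → 4
  ρ[g/c](R) → 4
  S → 4
  σ[a>=6](S) → 4
  (ρ[g/c](R) ⋈[b=a] σ[a>=6](S)) → 2
  π[g,u,v,b]((ρ[g/c](R) ⋈[b=a] σ[a>=6](S))) → 2

|E| = 2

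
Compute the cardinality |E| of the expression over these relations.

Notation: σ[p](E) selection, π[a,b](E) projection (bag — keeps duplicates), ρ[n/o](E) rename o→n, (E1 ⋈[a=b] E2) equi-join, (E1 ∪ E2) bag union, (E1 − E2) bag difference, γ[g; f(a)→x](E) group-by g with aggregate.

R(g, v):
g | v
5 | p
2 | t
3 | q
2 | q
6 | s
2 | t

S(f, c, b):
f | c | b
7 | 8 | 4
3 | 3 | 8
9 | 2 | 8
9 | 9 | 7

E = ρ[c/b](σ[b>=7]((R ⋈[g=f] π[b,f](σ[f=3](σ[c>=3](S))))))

Per-node cardinality:
  R → 6
  S → 4
  σ[c>=3](S) → 3
  σ[f=3](σ[c>=3](S)) → 1
  π[b,f](σ[f=3](σ[c>=3](S))) → 1
  (R ⋈[g=f] π[b,f](σ[f=3](σ[c>=3](S)))) → 1
  σ[b>=7]((R ⋈[g=f] π[b,f](σ[f=3](σ[c>=3](S))))) → 1
  ρ[c/b](σ[b>=7]((R ⋈[g=f] π[b,f](σ[f=3](σ[c>=3](S)))))) → 1

|E| = 1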